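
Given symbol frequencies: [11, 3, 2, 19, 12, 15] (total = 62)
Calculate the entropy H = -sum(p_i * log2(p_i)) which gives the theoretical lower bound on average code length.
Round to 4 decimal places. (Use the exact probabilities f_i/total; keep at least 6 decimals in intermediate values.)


Per-symbol terms -p_i * log2(p_i) with p_i = f_i/62:
  p = 11/62 = 0.177419: log2(p) = -2.494765, -p*log2(p) = 0.442620
  p = 3/62 = 0.048387: log2(p) = -4.369234, -p*log2(p) = 0.211415
  p = 2/62 = 0.032258: log2(p) = -4.954196, -p*log2(p) = 0.159813
  p = 19/62 = 0.306452: log2(p) = -1.706269, -p*log2(p) = 0.522889
  p = 12/62 = 0.193548: log2(p) = -2.369234, -p*log2(p) = 0.458561
  p = 15/62 = 0.241935: log2(p) = -2.047306, -p*log2(p) = 0.495316
H = 0.442620 + 0.211415 + 0.159813 + 0.522889 + 0.458561 + 0.495316 = 2.290614

H = 2.2906 bits/symbol


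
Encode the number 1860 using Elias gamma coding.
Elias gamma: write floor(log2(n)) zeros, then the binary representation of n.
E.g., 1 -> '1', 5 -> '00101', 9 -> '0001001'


num_bits = floor(log2(1860)) + 1 = 11
leading_zeros = num_bits - 1 = 10
binary(1860) = 11101000100

Elias gamma(1860) = '0000000000' + '11101000100' = 000000000011101000100 (21 bits)


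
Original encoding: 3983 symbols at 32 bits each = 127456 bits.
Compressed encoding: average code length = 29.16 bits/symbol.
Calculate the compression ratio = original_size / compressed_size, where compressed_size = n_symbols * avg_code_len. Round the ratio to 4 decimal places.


original_size = n_symbols * orig_bits = 3983 * 32 = 127456 bits
compressed_size = n_symbols * avg_code_len = 3983 * 29.16 = 116144.28 bits
ratio = original_size / compressed_size = 127456 / 116144.28 = 1.0974

Compression ratio = 1.0974


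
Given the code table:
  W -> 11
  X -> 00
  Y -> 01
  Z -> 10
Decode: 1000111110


Decoding:
10 -> Z
00 -> X
11 -> W
11 -> W
10 -> Z


Result: ZXWWZ


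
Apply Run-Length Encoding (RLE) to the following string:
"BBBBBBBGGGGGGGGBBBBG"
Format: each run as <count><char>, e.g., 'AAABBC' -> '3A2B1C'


Scanning runs left to right:
  i=0: run of 'B' x 7 -> '7B'
  i=7: run of 'G' x 8 -> '8G'
  i=15: run of 'B' x 4 -> '4B'
  i=19: run of 'G' x 1 -> '1G'

RLE = 7B8G4B1G


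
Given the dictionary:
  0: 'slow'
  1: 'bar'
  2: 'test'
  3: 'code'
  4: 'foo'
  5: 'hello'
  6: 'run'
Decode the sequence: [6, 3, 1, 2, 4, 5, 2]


Look up each index in the dictionary:
  6 -> 'run'
  3 -> 'code'
  1 -> 'bar'
  2 -> 'test'
  4 -> 'foo'
  5 -> 'hello'
  2 -> 'test'

Decoded: "run code bar test foo hello test"


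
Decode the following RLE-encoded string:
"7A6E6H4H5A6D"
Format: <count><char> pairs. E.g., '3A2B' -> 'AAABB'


Expanding each <count><char> pair:
  7A -> 'AAAAAAA'
  6E -> 'EEEEEE'
  6H -> 'HHHHHH'
  4H -> 'HHHH'
  5A -> 'AAAAA'
  6D -> 'DDDDDD'

Decoded = AAAAAAAEEEEEEHHHHHHHHHHAAAAADDDDDD


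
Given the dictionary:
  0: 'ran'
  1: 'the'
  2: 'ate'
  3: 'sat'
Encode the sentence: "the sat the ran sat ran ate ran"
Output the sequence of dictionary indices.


Look up each word in the dictionary:
  'the' -> 1
  'sat' -> 3
  'the' -> 1
  'ran' -> 0
  'sat' -> 3
  'ran' -> 0
  'ate' -> 2
  'ran' -> 0

Encoded: [1, 3, 1, 0, 3, 0, 2, 0]


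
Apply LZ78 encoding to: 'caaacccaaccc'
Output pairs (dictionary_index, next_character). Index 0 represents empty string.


LZ78 encoding steps:
Dictionary: {0: ''}
Step 1: w='' (idx 0), next='c' -> output (0, 'c'), add 'c' as idx 1
Step 2: w='' (idx 0), next='a' -> output (0, 'a'), add 'a' as idx 2
Step 3: w='a' (idx 2), next='a' -> output (2, 'a'), add 'aa' as idx 3
Step 4: w='c' (idx 1), next='c' -> output (1, 'c'), add 'cc' as idx 4
Step 5: w='c' (idx 1), next='a' -> output (1, 'a'), add 'ca' as idx 5
Step 6: w='a' (idx 2), next='c' -> output (2, 'c'), add 'ac' as idx 6
Step 7: w='cc' (idx 4), end of input -> output (4, '')


Encoded: [(0, 'c'), (0, 'a'), (2, 'a'), (1, 'c'), (1, 'a'), (2, 'c'), (4, '')]


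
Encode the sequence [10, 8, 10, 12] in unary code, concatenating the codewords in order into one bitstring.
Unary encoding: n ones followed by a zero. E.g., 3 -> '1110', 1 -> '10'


Encode each number as n ones followed by a terminating 0:
  10 -> 11111111110 (11 bits)
  8 -> 111111110 (9 bits)
  10 -> 11111111110 (11 bits)
  12 -> 1111111111110 (13 bits)
Total length = 11 + 9 + 11 + 13 = 44 bits.

Unary([10, 8, 10, 12]) = 11111111110111111110111111111101111111111110 (44 bits)


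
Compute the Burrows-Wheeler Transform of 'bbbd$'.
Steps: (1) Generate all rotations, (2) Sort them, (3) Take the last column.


Rotations (sorted):
  0: $bbbd -> last char: d
  1: bbbd$ -> last char: $
  2: bbd$b -> last char: b
  3: bd$bb -> last char: b
  4: d$bbb -> last char: b


BWT = d$bbb


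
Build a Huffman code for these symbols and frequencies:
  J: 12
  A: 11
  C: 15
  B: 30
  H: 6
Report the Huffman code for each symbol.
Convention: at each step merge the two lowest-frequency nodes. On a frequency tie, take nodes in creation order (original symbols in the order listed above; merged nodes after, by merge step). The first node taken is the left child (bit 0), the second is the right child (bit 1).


Huffman tree construction:
Step 1: Merge H(6) + A(11) = 17
Step 2: Merge J(12) + C(15) = 27
Step 3: Merge (H+A)(17) + (J+C)(27) = 44
Step 4: Merge B(30) + ((H+A)+(J+C))(44) = 74
Read each symbol's code off the tree from the root (left child = 0, right child = 1).

Codes:
  J: 110 (length 3)
  A: 101 (length 3)
  C: 111 (length 3)
  B: 0 (length 1)
  H: 100 (length 3)
Average code length: 162/74 = 2.1892 bits/symbol


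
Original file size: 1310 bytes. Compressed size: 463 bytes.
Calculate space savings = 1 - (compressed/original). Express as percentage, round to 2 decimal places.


ratio = compressed/original = 463/1310 = 0.353435
savings = 1 - ratio = 1 - 0.353435 = 0.646565
as a percentage: 0.646565 * 100 = 64.66%

Space savings = 1 - 463/1310 = 64.66%


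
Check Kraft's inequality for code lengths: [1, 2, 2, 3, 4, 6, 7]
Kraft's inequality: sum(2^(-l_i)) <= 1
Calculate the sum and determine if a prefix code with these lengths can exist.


Sum = 2^(-1) + 2^(-2) + 2^(-2) + 2^(-3) + 2^(-4) + 2^(-6) + 2^(-7)
    = 0.5 + 0.25 + 0.25 + 0.125 + 0.0625 + 0.015625 + 0.0078125
    = 155/128 = 1.2109375
Since 1.2109375 > 1, Kraft's inequality is NOT satisfied.
A prefix code with these lengths CANNOT exist.

Kraft sum = 1.2109375. Not satisfied.


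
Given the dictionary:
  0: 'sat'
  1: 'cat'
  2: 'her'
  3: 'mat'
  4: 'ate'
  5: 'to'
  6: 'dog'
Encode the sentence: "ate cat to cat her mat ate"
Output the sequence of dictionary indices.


Look up each word in the dictionary:
  'ate' -> 4
  'cat' -> 1
  'to' -> 5
  'cat' -> 1
  'her' -> 2
  'mat' -> 3
  'ate' -> 4

Encoded: [4, 1, 5, 1, 2, 3, 4]


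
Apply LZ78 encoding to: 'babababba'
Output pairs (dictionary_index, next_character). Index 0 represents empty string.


LZ78 encoding steps:
Dictionary: {0: ''}
Step 1: w='' (idx 0), next='b' -> output (0, 'b'), add 'b' as idx 1
Step 2: w='' (idx 0), next='a' -> output (0, 'a'), add 'a' as idx 2
Step 3: w='b' (idx 1), next='a' -> output (1, 'a'), add 'ba' as idx 3
Step 4: w='ba' (idx 3), next='b' -> output (3, 'b'), add 'bab' as idx 4
Step 5: w='ba' (idx 3), end of input -> output (3, '')


Encoded: [(0, 'b'), (0, 'a'), (1, 'a'), (3, 'b'), (3, '')]


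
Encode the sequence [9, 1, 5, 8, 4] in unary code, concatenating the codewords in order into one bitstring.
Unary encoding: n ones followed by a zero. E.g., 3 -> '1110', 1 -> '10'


Encode each number as n ones followed by a terminating 0:
  9 -> 1111111110 (10 bits)
  1 -> 10 (2 bits)
  5 -> 111110 (6 bits)
  8 -> 111111110 (9 bits)
  4 -> 11110 (5 bits)
Total length = 10 + 2 + 6 + 9 + 5 = 32 bits.

Unary([9, 1, 5, 8, 4]) = 11111111101011111011111111011110 (32 bits)


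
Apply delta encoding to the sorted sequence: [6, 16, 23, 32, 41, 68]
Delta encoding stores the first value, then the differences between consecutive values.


First value: 6
Deltas:
  16 - 6 = 10
  23 - 16 = 7
  32 - 23 = 9
  41 - 32 = 9
  68 - 41 = 27


Delta encoded: [6, 10, 7, 9, 9, 27]


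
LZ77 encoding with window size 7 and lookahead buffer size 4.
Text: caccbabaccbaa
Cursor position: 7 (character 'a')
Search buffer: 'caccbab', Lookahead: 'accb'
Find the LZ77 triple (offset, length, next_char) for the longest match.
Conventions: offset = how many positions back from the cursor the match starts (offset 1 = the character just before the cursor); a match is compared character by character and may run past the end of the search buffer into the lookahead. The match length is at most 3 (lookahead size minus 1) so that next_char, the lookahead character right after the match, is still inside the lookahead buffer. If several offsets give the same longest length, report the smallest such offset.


Try each offset into the search buffer:
  offset=1 (pos 6, char 'b'): match length 0
  offset=2 (pos 5, char 'a'): match length 1
  offset=3 (pos 4, char 'b'): match length 0
  offset=4 (pos 3, char 'c'): match length 0
  offset=5 (pos 2, char 'c'): match length 0
  offset=6 (pos 1, char 'a'): match length 3
  offset=7 (pos 0, char 'c'): match length 0
Longest match has length 3 at offset 6.
next_char = character at position 7 + 3 = 10 -> 'b'

Best match: offset=6, length=3 (matching 'acc' starting at position 1)
LZ77 triple: (6, 3, 'b')


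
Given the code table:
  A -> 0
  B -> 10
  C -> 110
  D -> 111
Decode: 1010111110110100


Decoding:
10 -> B
10 -> B
111 -> D
110 -> C
110 -> C
10 -> B
0 -> A


Result: BBDCCBA


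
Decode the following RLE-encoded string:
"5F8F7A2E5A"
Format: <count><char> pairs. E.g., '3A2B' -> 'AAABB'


Expanding each <count><char> pair:
  5F -> 'FFFFF'
  8F -> 'FFFFFFFF'
  7A -> 'AAAAAAA'
  2E -> 'EE'
  5A -> 'AAAAA'

Decoded = FFFFFFFFFFFFFAAAAAAAEEAAAAA


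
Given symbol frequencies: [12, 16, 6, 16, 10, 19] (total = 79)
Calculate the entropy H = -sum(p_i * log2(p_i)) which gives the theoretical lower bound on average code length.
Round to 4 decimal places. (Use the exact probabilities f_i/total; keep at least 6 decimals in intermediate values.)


Per-symbol terms -p_i * log2(p_i) with p_i = f_i/79:
  p = 12/79 = 0.151899: log2(p) = -2.718818, -p*log2(p) = 0.412985
  p = 16/79 = 0.202532: log2(p) = -2.303781, -p*log2(p) = 0.466589
  p = 6/79 = 0.075949: log2(p) = -3.718818, -p*log2(p) = 0.282442
  p = 16/79 = 0.202532: log2(p) = -2.303781, -p*log2(p) = 0.466589
  p = 10/79 = 0.126582: log2(p) = -2.981853, -p*log2(p) = 0.377450
  p = 19/79 = 0.240506: log2(p) = -2.055853, -p*log2(p) = 0.494446
H = 0.412985 + 0.466589 + 0.282442 + 0.466589 + 0.377450 + 0.494446 = 2.500501

H = 2.5005 bits/symbol


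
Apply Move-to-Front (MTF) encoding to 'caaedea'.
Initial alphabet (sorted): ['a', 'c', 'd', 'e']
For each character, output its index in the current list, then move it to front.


MTF encoding:
'c': index 1 in ['a', 'c', 'd', 'e'] -> ['c', 'a', 'd', 'e']
'a': index 1 in ['c', 'a', 'd', 'e'] -> ['a', 'c', 'd', 'e']
'a': index 0 in ['a', 'c', 'd', 'e'] -> ['a', 'c', 'd', 'e']
'e': index 3 in ['a', 'c', 'd', 'e'] -> ['e', 'a', 'c', 'd']
'd': index 3 in ['e', 'a', 'c', 'd'] -> ['d', 'e', 'a', 'c']
'e': index 1 in ['d', 'e', 'a', 'c'] -> ['e', 'd', 'a', 'c']
'a': index 2 in ['e', 'd', 'a', 'c'] -> ['a', 'e', 'd', 'c']


Output: [1, 1, 0, 3, 3, 1, 2]


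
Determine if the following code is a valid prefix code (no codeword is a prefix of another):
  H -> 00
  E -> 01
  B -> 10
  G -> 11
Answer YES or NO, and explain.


Checking each pair (does one codeword prefix another?):
  H='00' vs E='01': no prefix
  H='00' vs B='10': no prefix
  H='00' vs G='11': no prefix
  E='01' vs H='00': no prefix
  E='01' vs B='10': no prefix
  E='01' vs G='11': no prefix
  B='10' vs H='00': no prefix
  B='10' vs E='01': no prefix
  B='10' vs G='11': no prefix
  G='11' vs H='00': no prefix
  G='11' vs E='01': no prefix
  G='11' vs B='10': no prefix
No violation found over all pairs.

YES -- this is a valid prefix code. No codeword is a prefix of any other codeword.


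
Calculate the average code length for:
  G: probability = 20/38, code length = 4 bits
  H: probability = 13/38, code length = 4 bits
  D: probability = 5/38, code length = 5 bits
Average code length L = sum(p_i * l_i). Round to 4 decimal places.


Weighted contributions p_i * l_i:
  G: (20/38) * 4 = 80/38
  H: (13/38) * 4 = 52/38
  D: (5/38) * 5 = 25/38
Sum = (80 + 52 + 25)/38 = 157/38

L = 157/38 = 4.1316 bits/symbol


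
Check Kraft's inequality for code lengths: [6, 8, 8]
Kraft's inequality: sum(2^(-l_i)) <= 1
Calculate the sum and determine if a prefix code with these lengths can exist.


Sum = 2^(-6) + 2^(-8) + 2^(-8)
    = 0.015625 + 0.00390625 + 0.00390625
    = 6/256 = 0.0234375
Since 0.0234375 <= 1, Kraft's inequality IS satisfied.
A prefix code with these lengths CAN exist.

Kraft sum = 0.0234375. Satisfied.


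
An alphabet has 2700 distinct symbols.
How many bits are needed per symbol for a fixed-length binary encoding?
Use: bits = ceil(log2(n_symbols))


log2(2700) = 11.3987
Bracket: 2^11 = 2048 < 2700 <= 2^12 = 4096
So ceil(log2(2700)) = 12

bits = ceil(log2(2700)) = ceil(11.3987) = 12 bits


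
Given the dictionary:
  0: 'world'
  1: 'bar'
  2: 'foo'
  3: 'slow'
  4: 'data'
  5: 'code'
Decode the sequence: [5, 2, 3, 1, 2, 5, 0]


Look up each index in the dictionary:
  5 -> 'code'
  2 -> 'foo'
  3 -> 'slow'
  1 -> 'bar'
  2 -> 'foo'
  5 -> 'code'
  0 -> 'world'

Decoded: "code foo slow bar foo code world"


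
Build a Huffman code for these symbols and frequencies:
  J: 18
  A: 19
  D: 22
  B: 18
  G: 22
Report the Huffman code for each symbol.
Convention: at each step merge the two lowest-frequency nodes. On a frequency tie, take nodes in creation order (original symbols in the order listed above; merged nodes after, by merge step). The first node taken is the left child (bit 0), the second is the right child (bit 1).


Huffman tree construction:
Step 1: Merge J(18) + B(18) = 36
Step 2: Merge A(19) + D(22) = 41
Step 3: Merge G(22) + (J+B)(36) = 58
Step 4: Merge (A+D)(41) + (G+(J+B))(58) = 99
Read each symbol's code off the tree from the root (left child = 0, right child = 1).

Codes:
  J: 110 (length 3)
  A: 00 (length 2)
  D: 01 (length 2)
  B: 111 (length 3)
  G: 10 (length 2)
Average code length: 234/99 = 2.3636 bits/symbol


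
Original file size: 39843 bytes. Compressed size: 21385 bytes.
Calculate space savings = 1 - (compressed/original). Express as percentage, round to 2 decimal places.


ratio = compressed/original = 21385/39843 = 0.536732
savings = 1 - ratio = 1 - 0.536732 = 0.463268
as a percentage: 0.463268 * 100 = 46.33%

Space savings = 1 - 21385/39843 = 46.33%


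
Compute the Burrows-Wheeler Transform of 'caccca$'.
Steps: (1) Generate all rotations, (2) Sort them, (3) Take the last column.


Rotations (sorted):
  0: $caccca -> last char: a
  1: a$caccc -> last char: c
  2: accca$c -> last char: c
  3: ca$cacc -> last char: c
  4: caccca$ -> last char: $
  5: cca$cac -> last char: c
  6: ccca$ca -> last char: a


BWT = accc$ca


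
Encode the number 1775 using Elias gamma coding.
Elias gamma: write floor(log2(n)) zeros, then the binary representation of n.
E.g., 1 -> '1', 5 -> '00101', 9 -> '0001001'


num_bits = floor(log2(1775)) + 1 = 11
leading_zeros = num_bits - 1 = 10
binary(1775) = 11011101111

Elias gamma(1775) = '0000000000' + '11011101111' = 000000000011011101111 (21 bits)


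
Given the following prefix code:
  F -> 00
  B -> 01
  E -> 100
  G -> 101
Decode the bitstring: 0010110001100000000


Decoding step by step:
Bits 00 -> F
Bits 101 -> G
Bits 100 -> E
Bits 01 -> B
Bits 100 -> E
Bits 00 -> F
Bits 00 -> F
Bits 00 -> F


Decoded message: FGEBEFFF


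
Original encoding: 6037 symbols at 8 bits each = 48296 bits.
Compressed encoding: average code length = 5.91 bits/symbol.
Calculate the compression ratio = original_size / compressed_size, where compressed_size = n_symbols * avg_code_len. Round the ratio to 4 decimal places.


original_size = n_symbols * orig_bits = 6037 * 8 = 48296 bits
compressed_size = n_symbols * avg_code_len = 6037 * 5.91 = 35678.67 bits
ratio = original_size / compressed_size = 48296 / 35678.67 = 1.3536

Compression ratio = 1.3536


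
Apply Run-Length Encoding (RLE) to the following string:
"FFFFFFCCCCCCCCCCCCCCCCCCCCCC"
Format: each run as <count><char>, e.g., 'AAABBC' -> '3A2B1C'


Scanning runs left to right:
  i=0: run of 'F' x 6 -> '6F'
  i=6: run of 'C' x 22 -> '22C'

RLE = 6F22C


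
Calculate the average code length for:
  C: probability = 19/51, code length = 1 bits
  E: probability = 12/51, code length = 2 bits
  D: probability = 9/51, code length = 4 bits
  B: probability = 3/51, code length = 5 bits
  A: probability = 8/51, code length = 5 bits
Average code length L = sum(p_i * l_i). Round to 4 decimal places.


Weighted contributions p_i * l_i:
  C: (19/51) * 1 = 19/51
  E: (12/51) * 2 = 24/51
  D: (9/51) * 4 = 36/51
  B: (3/51) * 5 = 15/51
  A: (8/51) * 5 = 40/51
Sum = (19 + 24 + 36 + 15 + 40)/51 = 134/51

L = 134/51 = 2.6275 bits/symbol


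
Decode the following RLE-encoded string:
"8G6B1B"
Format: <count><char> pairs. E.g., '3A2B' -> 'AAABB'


Expanding each <count><char> pair:
  8G -> 'GGGGGGGG'
  6B -> 'BBBBBB'
  1B -> 'B'

Decoded = GGGGGGGGBBBBBBB


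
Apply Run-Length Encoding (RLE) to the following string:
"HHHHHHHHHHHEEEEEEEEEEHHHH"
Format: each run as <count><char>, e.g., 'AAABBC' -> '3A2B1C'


Scanning runs left to right:
  i=0: run of 'H' x 11 -> '11H'
  i=11: run of 'E' x 10 -> '10E'
  i=21: run of 'H' x 4 -> '4H'

RLE = 11H10E4H


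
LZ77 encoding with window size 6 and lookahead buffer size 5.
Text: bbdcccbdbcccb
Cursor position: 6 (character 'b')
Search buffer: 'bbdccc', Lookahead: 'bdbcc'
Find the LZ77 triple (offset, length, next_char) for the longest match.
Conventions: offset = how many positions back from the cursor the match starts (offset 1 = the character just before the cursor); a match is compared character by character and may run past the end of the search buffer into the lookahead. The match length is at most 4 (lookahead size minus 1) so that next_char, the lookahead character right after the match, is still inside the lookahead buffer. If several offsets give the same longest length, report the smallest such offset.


Try each offset into the search buffer:
  offset=1 (pos 5, char 'c'): match length 0
  offset=2 (pos 4, char 'c'): match length 0
  offset=3 (pos 3, char 'c'): match length 0
  offset=4 (pos 2, char 'd'): match length 0
  offset=5 (pos 1, char 'b'): match length 2
  offset=6 (pos 0, char 'b'): match length 1
Longest match has length 2 at offset 5.
next_char = character at position 6 + 2 = 8 -> 'b'

Best match: offset=5, length=2 (matching 'bd' starting at position 1)
LZ77 triple: (5, 2, 'b')


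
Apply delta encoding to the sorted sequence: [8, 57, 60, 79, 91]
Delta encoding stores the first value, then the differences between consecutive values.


First value: 8
Deltas:
  57 - 8 = 49
  60 - 57 = 3
  79 - 60 = 19
  91 - 79 = 12


Delta encoded: [8, 49, 3, 19, 12]


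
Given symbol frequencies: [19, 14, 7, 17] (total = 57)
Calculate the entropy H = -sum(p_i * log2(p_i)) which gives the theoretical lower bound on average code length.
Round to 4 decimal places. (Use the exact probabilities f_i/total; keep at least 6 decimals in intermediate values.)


Per-symbol terms -p_i * log2(p_i) with p_i = f_i/57:
  p = 19/57 = 0.333333: log2(p) = -1.584963, -p*log2(p) = 0.528321
  p = 14/57 = 0.245614: log2(p) = -2.025535, -p*log2(p) = 0.497500
  p = 7/57 = 0.122807: log2(p) = -3.025535, -p*log2(p) = 0.371557
  p = 17/57 = 0.298246: log2(p) = -1.745427, -p*log2(p) = 0.520566
H = 0.528321 + 0.497500 + 0.371557 + 0.520566 = 1.917944

H = 1.9179 bits/symbol


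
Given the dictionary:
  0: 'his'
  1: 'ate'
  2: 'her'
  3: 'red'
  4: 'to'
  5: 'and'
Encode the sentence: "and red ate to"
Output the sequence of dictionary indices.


Look up each word in the dictionary:
  'and' -> 5
  'red' -> 3
  'ate' -> 1
  'to' -> 4

Encoded: [5, 3, 1, 4]


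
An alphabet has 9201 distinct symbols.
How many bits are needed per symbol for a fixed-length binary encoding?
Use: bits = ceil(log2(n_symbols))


log2(9201) = 13.1676
Bracket: 2^13 = 8192 < 9201 <= 2^14 = 16384
So ceil(log2(9201)) = 14

bits = ceil(log2(9201)) = ceil(13.1676) = 14 bits


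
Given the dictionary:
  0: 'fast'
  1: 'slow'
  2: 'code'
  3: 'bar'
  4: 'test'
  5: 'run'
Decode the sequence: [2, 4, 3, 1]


Look up each index in the dictionary:
  2 -> 'code'
  4 -> 'test'
  3 -> 'bar'
  1 -> 'slow'

Decoded: "code test bar slow"


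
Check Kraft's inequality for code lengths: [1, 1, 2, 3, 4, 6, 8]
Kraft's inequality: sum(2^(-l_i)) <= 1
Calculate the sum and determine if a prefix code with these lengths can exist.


Sum = 2^(-1) + 2^(-1) + 2^(-2) + 2^(-3) + 2^(-4) + 2^(-6) + 2^(-8)
    = 0.5 + 0.5 + 0.25 + 0.125 + 0.0625 + 0.015625 + 0.00390625
    = 373/256 = 1.45703125
Since 1.45703125 > 1, Kraft's inequality is NOT satisfied.
A prefix code with these lengths CANNOT exist.

Kraft sum = 1.45703125. Not satisfied.


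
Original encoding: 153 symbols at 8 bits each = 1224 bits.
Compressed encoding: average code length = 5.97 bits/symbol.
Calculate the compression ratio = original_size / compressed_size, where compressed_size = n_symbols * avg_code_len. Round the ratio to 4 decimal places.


original_size = n_symbols * orig_bits = 153 * 8 = 1224 bits
compressed_size = n_symbols * avg_code_len = 153 * 5.97 = 913.41 bits
ratio = original_size / compressed_size = 1224 / 913.41 = 1.34

Compression ratio = 1.34


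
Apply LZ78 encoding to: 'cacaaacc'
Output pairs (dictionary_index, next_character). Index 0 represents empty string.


LZ78 encoding steps:
Dictionary: {0: ''}
Step 1: w='' (idx 0), next='c' -> output (0, 'c'), add 'c' as idx 1
Step 2: w='' (idx 0), next='a' -> output (0, 'a'), add 'a' as idx 2
Step 3: w='c' (idx 1), next='a' -> output (1, 'a'), add 'ca' as idx 3
Step 4: w='a' (idx 2), next='a' -> output (2, 'a'), add 'aa' as idx 4
Step 5: w='c' (idx 1), next='c' -> output (1, 'c'), add 'cc' as idx 5


Encoded: [(0, 'c'), (0, 'a'), (1, 'a'), (2, 'a'), (1, 'c')]


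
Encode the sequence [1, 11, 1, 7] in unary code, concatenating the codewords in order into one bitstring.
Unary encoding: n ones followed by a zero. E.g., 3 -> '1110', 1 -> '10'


Encode each number as n ones followed by a terminating 0:
  1 -> 10 (2 bits)
  11 -> 111111111110 (12 bits)
  1 -> 10 (2 bits)
  7 -> 11111110 (8 bits)
Total length = 2 + 12 + 2 + 8 = 24 bits.

Unary([1, 11, 1, 7]) = 101111111111101011111110 (24 bits)


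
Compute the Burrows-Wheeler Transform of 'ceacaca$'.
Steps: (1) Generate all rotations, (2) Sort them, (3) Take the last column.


Rotations (sorted):
  0: $ceacaca -> last char: a
  1: a$ceacac -> last char: c
  2: aca$ceac -> last char: c
  3: acaca$ce -> last char: e
  4: ca$ceaca -> last char: a
  5: caca$cea -> last char: a
  6: ceacaca$ -> last char: $
  7: eacaca$c -> last char: c


BWT = acceaa$c


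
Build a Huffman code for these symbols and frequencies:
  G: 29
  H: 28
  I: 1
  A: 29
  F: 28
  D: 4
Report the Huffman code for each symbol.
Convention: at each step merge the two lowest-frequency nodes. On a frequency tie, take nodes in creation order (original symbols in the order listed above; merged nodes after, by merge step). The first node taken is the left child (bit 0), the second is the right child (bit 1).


Huffman tree construction:
Step 1: Merge I(1) + D(4) = 5
Step 2: Merge (I+D)(5) + H(28) = 33
Step 3: Merge F(28) + G(29) = 57
Step 4: Merge A(29) + ((I+D)+H)(33) = 62
Step 5: Merge (F+G)(57) + (A+((I+D)+H))(62) = 119
Read each symbol's code off the tree from the root (left child = 0, right child = 1).

Codes:
  G: 01 (length 2)
  H: 111 (length 3)
  I: 1100 (length 4)
  A: 10 (length 2)
  F: 00 (length 2)
  D: 1101 (length 4)
Average code length: 276/119 = 2.3193 bits/symbol


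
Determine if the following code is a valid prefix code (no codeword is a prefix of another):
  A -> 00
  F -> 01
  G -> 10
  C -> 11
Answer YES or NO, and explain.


Checking each pair (does one codeword prefix another?):
  A='00' vs F='01': no prefix
  A='00' vs G='10': no prefix
  A='00' vs C='11': no prefix
  F='01' vs A='00': no prefix
  F='01' vs G='10': no prefix
  F='01' vs C='11': no prefix
  G='10' vs A='00': no prefix
  G='10' vs F='01': no prefix
  G='10' vs C='11': no prefix
  C='11' vs A='00': no prefix
  C='11' vs F='01': no prefix
  C='11' vs G='10': no prefix
No violation found over all pairs.

YES -- this is a valid prefix code. No codeword is a prefix of any other codeword.


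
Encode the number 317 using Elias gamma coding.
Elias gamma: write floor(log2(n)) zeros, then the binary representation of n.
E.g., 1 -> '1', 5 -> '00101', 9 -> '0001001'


num_bits = floor(log2(317)) + 1 = 9
leading_zeros = num_bits - 1 = 8
binary(317) = 100111101

Elias gamma(317) = '00000000' + '100111101' = 00000000100111101 (17 bits)


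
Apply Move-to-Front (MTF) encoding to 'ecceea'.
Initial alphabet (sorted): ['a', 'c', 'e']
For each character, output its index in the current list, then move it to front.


MTF encoding:
'e': index 2 in ['a', 'c', 'e'] -> ['e', 'a', 'c']
'c': index 2 in ['e', 'a', 'c'] -> ['c', 'e', 'a']
'c': index 0 in ['c', 'e', 'a'] -> ['c', 'e', 'a']
'e': index 1 in ['c', 'e', 'a'] -> ['e', 'c', 'a']
'e': index 0 in ['e', 'c', 'a'] -> ['e', 'c', 'a']
'a': index 2 in ['e', 'c', 'a'] -> ['a', 'e', 'c']


Output: [2, 2, 0, 1, 0, 2]


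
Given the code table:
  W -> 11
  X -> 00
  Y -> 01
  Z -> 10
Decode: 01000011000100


Decoding:
01 -> Y
00 -> X
00 -> X
11 -> W
00 -> X
01 -> Y
00 -> X


Result: YXXWXYX


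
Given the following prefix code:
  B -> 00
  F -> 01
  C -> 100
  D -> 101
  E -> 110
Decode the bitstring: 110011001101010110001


Decoding step by step:
Bits 110 -> E
Bits 01 -> F
Bits 100 -> C
Bits 110 -> E
Bits 101 -> D
Bits 01 -> F
Bits 100 -> C
Bits 01 -> F


Decoded message: EFCEDFCF


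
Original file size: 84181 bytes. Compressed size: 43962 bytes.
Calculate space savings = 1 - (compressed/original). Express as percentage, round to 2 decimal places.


ratio = compressed/original = 43962/84181 = 0.522232
savings = 1 - ratio = 1 - 0.522232 = 0.477768
as a percentage: 0.477768 * 100 = 47.78%

Space savings = 1 - 43962/84181 = 47.78%


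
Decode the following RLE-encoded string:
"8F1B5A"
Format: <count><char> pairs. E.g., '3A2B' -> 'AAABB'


Expanding each <count><char> pair:
  8F -> 'FFFFFFFF'
  1B -> 'B'
  5A -> 'AAAAA'

Decoded = FFFFFFFFBAAAAA


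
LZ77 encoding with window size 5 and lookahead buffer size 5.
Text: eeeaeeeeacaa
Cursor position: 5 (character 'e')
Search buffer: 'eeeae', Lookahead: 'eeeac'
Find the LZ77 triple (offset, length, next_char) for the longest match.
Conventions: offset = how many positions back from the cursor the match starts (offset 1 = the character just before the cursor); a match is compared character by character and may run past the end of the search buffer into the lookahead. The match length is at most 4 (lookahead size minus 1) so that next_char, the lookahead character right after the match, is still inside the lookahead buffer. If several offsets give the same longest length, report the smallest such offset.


Try each offset into the search buffer:
  offset=1 (pos 4, char 'e'): match length 3
  offset=2 (pos 3, char 'a'): match length 0
  offset=3 (pos 2, char 'e'): match length 1
  offset=4 (pos 1, char 'e'): match length 2
  offset=5 (pos 0, char 'e'): match length 4
Longest match has length 4 at offset 5.
next_char = character at position 5 + 4 = 9 -> 'c'

Best match: offset=5, length=4 (matching 'eeea' starting at position 0)
LZ77 triple: (5, 4, 'c')


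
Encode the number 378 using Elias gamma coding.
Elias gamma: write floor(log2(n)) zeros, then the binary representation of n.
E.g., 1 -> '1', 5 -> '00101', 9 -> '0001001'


num_bits = floor(log2(378)) + 1 = 9
leading_zeros = num_bits - 1 = 8
binary(378) = 101111010

Elias gamma(378) = '00000000' + '101111010' = 00000000101111010 (17 bits)


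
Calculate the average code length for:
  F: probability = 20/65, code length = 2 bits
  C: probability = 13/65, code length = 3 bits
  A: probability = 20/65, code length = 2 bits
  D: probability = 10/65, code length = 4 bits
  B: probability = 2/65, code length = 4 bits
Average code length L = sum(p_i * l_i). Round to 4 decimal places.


Weighted contributions p_i * l_i:
  F: (20/65) * 2 = 40/65
  C: (13/65) * 3 = 39/65
  A: (20/65) * 2 = 40/65
  D: (10/65) * 4 = 40/65
  B: (2/65) * 4 = 8/65
Sum = (40 + 39 + 40 + 40 + 8)/65 = 167/65

L = 167/65 = 2.5692 bits/symbol


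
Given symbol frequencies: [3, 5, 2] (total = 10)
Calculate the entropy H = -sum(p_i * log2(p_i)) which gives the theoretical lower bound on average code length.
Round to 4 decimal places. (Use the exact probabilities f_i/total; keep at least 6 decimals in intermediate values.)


Per-symbol terms -p_i * log2(p_i) with p_i = f_i/10:
  p = 3/10 = 0.300000: log2(p) = -1.736966, -p*log2(p) = 0.521090
  p = 5/10 = 0.500000: log2(p) = -1.000000, -p*log2(p) = 0.500000
  p = 2/10 = 0.200000: log2(p) = -2.321928, -p*log2(p) = 0.464386
H = 0.521090 + 0.500000 + 0.464386 = 1.485476

H = 1.4855 bits/symbol


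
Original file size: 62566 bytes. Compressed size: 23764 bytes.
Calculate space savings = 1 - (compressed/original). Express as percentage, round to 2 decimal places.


ratio = compressed/original = 23764/62566 = 0.379823
savings = 1 - ratio = 1 - 0.379823 = 0.620177
as a percentage: 0.620177 * 100 = 62.02%

Space savings = 1 - 23764/62566 = 62.02%


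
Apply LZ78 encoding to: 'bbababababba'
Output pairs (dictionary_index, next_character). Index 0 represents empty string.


LZ78 encoding steps:
Dictionary: {0: ''}
Step 1: w='' (idx 0), next='b' -> output (0, 'b'), add 'b' as idx 1
Step 2: w='b' (idx 1), next='a' -> output (1, 'a'), add 'ba' as idx 2
Step 3: w='ba' (idx 2), next='b' -> output (2, 'b'), add 'bab' as idx 3
Step 4: w='' (idx 0), next='a' -> output (0, 'a'), add 'a' as idx 4
Step 5: w='bab' (idx 3), next='b' -> output (3, 'b'), add 'babb' as idx 5
Step 6: w='a' (idx 4), end of input -> output (4, '')


Encoded: [(0, 'b'), (1, 'a'), (2, 'b'), (0, 'a'), (3, 'b'), (4, '')]


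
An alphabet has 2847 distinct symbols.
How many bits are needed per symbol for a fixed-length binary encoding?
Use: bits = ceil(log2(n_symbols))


log2(2847) = 11.4752
Bracket: 2^11 = 2048 < 2847 <= 2^12 = 4096
So ceil(log2(2847)) = 12

bits = ceil(log2(2847)) = ceil(11.4752) = 12 bits


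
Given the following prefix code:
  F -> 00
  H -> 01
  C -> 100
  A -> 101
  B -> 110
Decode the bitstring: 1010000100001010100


Decoding step by step:
Bits 101 -> A
Bits 00 -> F
Bits 00 -> F
Bits 100 -> C
Bits 00 -> F
Bits 101 -> A
Bits 01 -> H
Bits 00 -> F


Decoded message: AFFCFAHF


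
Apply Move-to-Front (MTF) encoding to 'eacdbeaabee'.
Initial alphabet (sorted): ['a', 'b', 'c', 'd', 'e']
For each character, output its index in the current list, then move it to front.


MTF encoding:
'e': index 4 in ['a', 'b', 'c', 'd', 'e'] -> ['e', 'a', 'b', 'c', 'd']
'a': index 1 in ['e', 'a', 'b', 'c', 'd'] -> ['a', 'e', 'b', 'c', 'd']
'c': index 3 in ['a', 'e', 'b', 'c', 'd'] -> ['c', 'a', 'e', 'b', 'd']
'd': index 4 in ['c', 'a', 'e', 'b', 'd'] -> ['d', 'c', 'a', 'e', 'b']
'b': index 4 in ['d', 'c', 'a', 'e', 'b'] -> ['b', 'd', 'c', 'a', 'e']
'e': index 4 in ['b', 'd', 'c', 'a', 'e'] -> ['e', 'b', 'd', 'c', 'a']
'a': index 4 in ['e', 'b', 'd', 'c', 'a'] -> ['a', 'e', 'b', 'd', 'c']
'a': index 0 in ['a', 'e', 'b', 'd', 'c'] -> ['a', 'e', 'b', 'd', 'c']
'b': index 2 in ['a', 'e', 'b', 'd', 'c'] -> ['b', 'a', 'e', 'd', 'c']
'e': index 2 in ['b', 'a', 'e', 'd', 'c'] -> ['e', 'b', 'a', 'd', 'c']
'e': index 0 in ['e', 'b', 'a', 'd', 'c'] -> ['e', 'b', 'a', 'd', 'c']


Output: [4, 1, 3, 4, 4, 4, 4, 0, 2, 2, 0]


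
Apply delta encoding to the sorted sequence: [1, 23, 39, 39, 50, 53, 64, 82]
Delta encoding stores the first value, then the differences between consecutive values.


First value: 1
Deltas:
  23 - 1 = 22
  39 - 23 = 16
  39 - 39 = 0
  50 - 39 = 11
  53 - 50 = 3
  64 - 53 = 11
  82 - 64 = 18


Delta encoded: [1, 22, 16, 0, 11, 3, 11, 18]


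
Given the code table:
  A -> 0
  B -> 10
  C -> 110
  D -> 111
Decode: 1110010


Decoding:
111 -> D
0 -> A
0 -> A
10 -> B


Result: DAAB


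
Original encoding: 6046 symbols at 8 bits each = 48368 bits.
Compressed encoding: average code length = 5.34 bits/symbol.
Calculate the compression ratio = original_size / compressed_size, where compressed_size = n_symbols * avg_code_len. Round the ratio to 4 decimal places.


original_size = n_symbols * orig_bits = 6046 * 8 = 48368 bits
compressed_size = n_symbols * avg_code_len = 6046 * 5.34 = 32285.64 bits
ratio = original_size / compressed_size = 48368 / 32285.64 = 1.4981

Compression ratio = 1.4981


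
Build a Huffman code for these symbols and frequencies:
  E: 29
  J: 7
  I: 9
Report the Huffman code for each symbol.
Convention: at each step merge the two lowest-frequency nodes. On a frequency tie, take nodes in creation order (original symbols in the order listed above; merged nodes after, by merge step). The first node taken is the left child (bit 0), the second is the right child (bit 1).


Huffman tree construction:
Step 1: Merge J(7) + I(9) = 16
Step 2: Merge (J+I)(16) + E(29) = 45
Read each symbol's code off the tree from the root (left child = 0, right child = 1).

Codes:
  E: 1 (length 1)
  J: 00 (length 2)
  I: 01 (length 2)
Average code length: 61/45 = 1.3556 bits/symbol


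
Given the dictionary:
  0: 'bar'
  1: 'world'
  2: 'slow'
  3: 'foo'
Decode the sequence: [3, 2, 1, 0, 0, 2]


Look up each index in the dictionary:
  3 -> 'foo'
  2 -> 'slow'
  1 -> 'world'
  0 -> 'bar'
  0 -> 'bar'
  2 -> 'slow'

Decoded: "foo slow world bar bar slow"


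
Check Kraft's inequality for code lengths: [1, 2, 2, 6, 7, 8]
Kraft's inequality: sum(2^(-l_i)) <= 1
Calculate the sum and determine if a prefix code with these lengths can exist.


Sum = 2^(-1) + 2^(-2) + 2^(-2) + 2^(-6) + 2^(-7) + 2^(-8)
    = 0.5 + 0.25 + 0.25 + 0.015625 + 0.0078125 + 0.00390625
    = 263/256 = 1.02734375
Since 1.02734375 > 1, Kraft's inequality is NOT satisfied.
A prefix code with these lengths CANNOT exist.

Kraft sum = 1.02734375. Not satisfied.


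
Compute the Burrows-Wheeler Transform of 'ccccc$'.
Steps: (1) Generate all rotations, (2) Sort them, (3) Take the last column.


Rotations (sorted):
  0: $ccccc -> last char: c
  1: c$cccc -> last char: c
  2: cc$ccc -> last char: c
  3: ccc$cc -> last char: c
  4: cccc$c -> last char: c
  5: ccccc$ -> last char: $


BWT = ccccc$


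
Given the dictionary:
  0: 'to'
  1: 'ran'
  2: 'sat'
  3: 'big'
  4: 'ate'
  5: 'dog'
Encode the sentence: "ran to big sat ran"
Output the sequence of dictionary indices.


Look up each word in the dictionary:
  'ran' -> 1
  'to' -> 0
  'big' -> 3
  'sat' -> 2
  'ran' -> 1

Encoded: [1, 0, 3, 2, 1]


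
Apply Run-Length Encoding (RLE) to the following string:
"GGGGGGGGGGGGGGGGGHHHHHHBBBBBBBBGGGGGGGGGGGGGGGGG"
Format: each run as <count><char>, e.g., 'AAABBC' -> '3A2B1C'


Scanning runs left to right:
  i=0: run of 'G' x 17 -> '17G'
  i=17: run of 'H' x 6 -> '6H'
  i=23: run of 'B' x 8 -> '8B'
  i=31: run of 'G' x 17 -> '17G'

RLE = 17G6H8B17G


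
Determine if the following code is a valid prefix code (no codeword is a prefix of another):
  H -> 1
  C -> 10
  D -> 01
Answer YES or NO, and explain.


Checking each pair (does one codeword prefix another?):
  H='1' vs C='10': prefix -- VIOLATION

NO -- this is NOT a valid prefix code. H (1) is a prefix of C (10).


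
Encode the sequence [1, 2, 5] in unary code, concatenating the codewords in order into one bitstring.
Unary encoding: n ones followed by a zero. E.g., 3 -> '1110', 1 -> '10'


Encode each number as n ones followed by a terminating 0:
  1 -> 10 (2 bits)
  2 -> 110 (3 bits)
  5 -> 111110 (6 bits)
Total length = 2 + 3 + 6 = 11 bits.

Unary([1, 2, 5]) = 10110111110 (11 bits)


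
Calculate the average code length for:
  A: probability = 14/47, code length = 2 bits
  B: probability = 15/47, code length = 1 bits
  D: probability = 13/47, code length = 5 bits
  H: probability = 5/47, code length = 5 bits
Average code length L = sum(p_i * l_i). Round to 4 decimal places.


Weighted contributions p_i * l_i:
  A: (14/47) * 2 = 28/47
  B: (15/47) * 1 = 15/47
  D: (13/47) * 5 = 65/47
  H: (5/47) * 5 = 25/47
Sum = (28 + 15 + 65 + 25)/47 = 133/47

L = 133/47 = 2.8298 bits/symbol


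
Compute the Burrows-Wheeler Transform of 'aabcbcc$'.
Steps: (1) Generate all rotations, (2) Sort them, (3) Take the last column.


Rotations (sorted):
  0: $aabcbcc -> last char: c
  1: aabcbcc$ -> last char: $
  2: abcbcc$a -> last char: a
  3: bcbcc$aa -> last char: a
  4: bcc$aabc -> last char: c
  5: c$aabcbc -> last char: c
  6: cbcc$aab -> last char: b
  7: cc$aabcb -> last char: b


BWT = c$aaccbb


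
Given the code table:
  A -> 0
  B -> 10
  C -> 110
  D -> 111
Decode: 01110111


Decoding:
0 -> A
111 -> D
0 -> A
111 -> D


Result: ADAD


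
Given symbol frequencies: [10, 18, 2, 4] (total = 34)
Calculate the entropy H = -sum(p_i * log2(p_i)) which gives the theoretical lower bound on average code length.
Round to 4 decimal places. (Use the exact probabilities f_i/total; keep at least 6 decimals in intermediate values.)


Per-symbol terms -p_i * log2(p_i) with p_i = f_i/34:
  p = 10/34 = 0.294118: log2(p) = -1.765535, -p*log2(p) = 0.519275
  p = 18/34 = 0.529412: log2(p) = -0.917538, -p*log2(p) = 0.485755
  p = 2/34 = 0.058824: log2(p) = -4.087463, -p*log2(p) = 0.240439
  p = 4/34 = 0.117647: log2(p) = -3.087463, -p*log2(p) = 0.363231
H = 0.519275 + 0.485755 + 0.240439 + 0.363231 = 1.608700

H = 1.6087 bits/symbol


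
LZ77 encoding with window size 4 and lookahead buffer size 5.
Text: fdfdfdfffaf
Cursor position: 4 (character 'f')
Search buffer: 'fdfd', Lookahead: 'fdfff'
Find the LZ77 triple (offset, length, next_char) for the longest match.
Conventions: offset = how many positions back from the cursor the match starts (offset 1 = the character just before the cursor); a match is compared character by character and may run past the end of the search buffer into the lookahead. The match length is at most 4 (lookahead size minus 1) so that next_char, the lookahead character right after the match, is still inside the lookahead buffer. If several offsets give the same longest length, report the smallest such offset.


Try each offset into the search buffer:
  offset=1 (pos 3, char 'd'): match length 0
  offset=2 (pos 2, char 'f'): match length 3
  offset=3 (pos 1, char 'd'): match length 0
  offset=4 (pos 0, char 'f'): match length 3
Longest match has length 3, found at offsets 2, 4; take the smallest, offset 2.
next_char = character at position 4 + 3 = 7 -> 'f'

Best match: offset=2, length=3 (matching 'fdf' starting at position 2)
LZ77 triple: (2, 3, 'f')


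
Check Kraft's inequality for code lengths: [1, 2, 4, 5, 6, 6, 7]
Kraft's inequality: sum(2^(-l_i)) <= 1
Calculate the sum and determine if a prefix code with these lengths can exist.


Sum = 2^(-1) + 2^(-2) + 2^(-4) + 2^(-5) + 2^(-6) + 2^(-6) + 2^(-7)
    = 0.5 + 0.25 + 0.0625 + 0.03125 + 0.015625 + 0.015625 + 0.0078125
    = 113/128 = 0.8828125
Since 0.8828125 <= 1, Kraft's inequality IS satisfied.
A prefix code with these lengths CAN exist.

Kraft sum = 0.8828125. Satisfied.


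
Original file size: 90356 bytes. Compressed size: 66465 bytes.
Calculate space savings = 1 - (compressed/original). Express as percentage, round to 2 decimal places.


ratio = compressed/original = 66465/90356 = 0.73559
savings = 1 - ratio = 1 - 0.73559 = 0.26441
as a percentage: 0.26441 * 100 = 26.44%

Space savings = 1 - 66465/90356 = 26.44%


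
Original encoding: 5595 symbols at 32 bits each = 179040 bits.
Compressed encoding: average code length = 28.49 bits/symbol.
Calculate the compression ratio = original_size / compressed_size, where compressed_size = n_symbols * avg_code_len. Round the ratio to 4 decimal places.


original_size = n_symbols * orig_bits = 5595 * 32 = 179040 bits
compressed_size = n_symbols * avg_code_len = 5595 * 28.49 = 159401.55 bits
ratio = original_size / compressed_size = 179040 / 159401.55 = 1.1232

Compression ratio = 1.1232
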